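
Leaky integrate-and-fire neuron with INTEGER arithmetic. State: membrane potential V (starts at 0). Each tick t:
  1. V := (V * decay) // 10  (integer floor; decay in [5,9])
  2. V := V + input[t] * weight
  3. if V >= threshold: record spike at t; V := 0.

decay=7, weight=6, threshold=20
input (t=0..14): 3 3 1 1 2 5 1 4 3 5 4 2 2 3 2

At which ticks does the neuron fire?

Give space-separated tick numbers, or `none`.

t=0: input=3 -> V=18
t=1: input=3 -> V=0 FIRE
t=2: input=1 -> V=6
t=3: input=1 -> V=10
t=4: input=2 -> V=19
t=5: input=5 -> V=0 FIRE
t=6: input=1 -> V=6
t=7: input=4 -> V=0 FIRE
t=8: input=3 -> V=18
t=9: input=5 -> V=0 FIRE
t=10: input=4 -> V=0 FIRE
t=11: input=2 -> V=12
t=12: input=2 -> V=0 FIRE
t=13: input=3 -> V=18
t=14: input=2 -> V=0 FIRE

Answer: 1 5 7 9 10 12 14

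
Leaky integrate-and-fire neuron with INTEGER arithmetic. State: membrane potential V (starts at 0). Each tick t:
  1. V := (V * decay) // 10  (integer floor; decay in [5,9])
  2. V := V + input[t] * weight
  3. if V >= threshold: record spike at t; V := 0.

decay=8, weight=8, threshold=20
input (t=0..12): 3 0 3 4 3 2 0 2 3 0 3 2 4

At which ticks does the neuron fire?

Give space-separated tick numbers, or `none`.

Answer: 0 2 3 4 7 8 10 12

Derivation:
t=0: input=3 -> V=0 FIRE
t=1: input=0 -> V=0
t=2: input=3 -> V=0 FIRE
t=3: input=4 -> V=0 FIRE
t=4: input=3 -> V=0 FIRE
t=5: input=2 -> V=16
t=6: input=0 -> V=12
t=7: input=2 -> V=0 FIRE
t=8: input=3 -> V=0 FIRE
t=9: input=0 -> V=0
t=10: input=3 -> V=0 FIRE
t=11: input=2 -> V=16
t=12: input=4 -> V=0 FIRE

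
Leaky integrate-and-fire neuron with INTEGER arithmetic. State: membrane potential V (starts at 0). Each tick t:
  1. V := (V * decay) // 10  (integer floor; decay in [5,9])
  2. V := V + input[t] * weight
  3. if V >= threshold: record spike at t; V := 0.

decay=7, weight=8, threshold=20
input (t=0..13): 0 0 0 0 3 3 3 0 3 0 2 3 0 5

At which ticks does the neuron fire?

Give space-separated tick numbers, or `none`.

t=0: input=0 -> V=0
t=1: input=0 -> V=0
t=2: input=0 -> V=0
t=3: input=0 -> V=0
t=4: input=3 -> V=0 FIRE
t=5: input=3 -> V=0 FIRE
t=6: input=3 -> V=0 FIRE
t=7: input=0 -> V=0
t=8: input=3 -> V=0 FIRE
t=9: input=0 -> V=0
t=10: input=2 -> V=16
t=11: input=3 -> V=0 FIRE
t=12: input=0 -> V=0
t=13: input=5 -> V=0 FIRE

Answer: 4 5 6 8 11 13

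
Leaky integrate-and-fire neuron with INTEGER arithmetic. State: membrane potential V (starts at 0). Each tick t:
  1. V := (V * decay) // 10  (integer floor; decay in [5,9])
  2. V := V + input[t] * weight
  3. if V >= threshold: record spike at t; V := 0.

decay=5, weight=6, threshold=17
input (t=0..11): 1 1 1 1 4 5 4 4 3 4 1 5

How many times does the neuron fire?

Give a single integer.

Answer: 7

Derivation:
t=0: input=1 -> V=6
t=1: input=1 -> V=9
t=2: input=1 -> V=10
t=3: input=1 -> V=11
t=4: input=4 -> V=0 FIRE
t=5: input=5 -> V=0 FIRE
t=6: input=4 -> V=0 FIRE
t=7: input=4 -> V=0 FIRE
t=8: input=3 -> V=0 FIRE
t=9: input=4 -> V=0 FIRE
t=10: input=1 -> V=6
t=11: input=5 -> V=0 FIRE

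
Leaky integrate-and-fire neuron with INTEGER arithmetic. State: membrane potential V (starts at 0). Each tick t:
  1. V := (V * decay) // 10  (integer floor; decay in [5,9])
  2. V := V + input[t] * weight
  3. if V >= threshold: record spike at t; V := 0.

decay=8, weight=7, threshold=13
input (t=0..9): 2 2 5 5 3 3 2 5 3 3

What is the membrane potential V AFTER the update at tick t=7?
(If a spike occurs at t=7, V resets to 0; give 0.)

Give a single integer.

t=0: input=2 -> V=0 FIRE
t=1: input=2 -> V=0 FIRE
t=2: input=5 -> V=0 FIRE
t=3: input=5 -> V=0 FIRE
t=4: input=3 -> V=0 FIRE
t=5: input=3 -> V=0 FIRE
t=6: input=2 -> V=0 FIRE
t=7: input=5 -> V=0 FIRE
t=8: input=3 -> V=0 FIRE
t=9: input=3 -> V=0 FIRE

Answer: 0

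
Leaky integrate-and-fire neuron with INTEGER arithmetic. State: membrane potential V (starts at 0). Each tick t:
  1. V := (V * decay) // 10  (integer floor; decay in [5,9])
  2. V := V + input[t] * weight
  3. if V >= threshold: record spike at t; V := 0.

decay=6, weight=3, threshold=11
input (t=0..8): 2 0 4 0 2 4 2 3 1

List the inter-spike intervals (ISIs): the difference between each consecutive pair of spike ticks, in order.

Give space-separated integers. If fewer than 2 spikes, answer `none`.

t=0: input=2 -> V=6
t=1: input=0 -> V=3
t=2: input=4 -> V=0 FIRE
t=3: input=0 -> V=0
t=4: input=2 -> V=6
t=5: input=4 -> V=0 FIRE
t=6: input=2 -> V=6
t=7: input=3 -> V=0 FIRE
t=8: input=1 -> V=3

Answer: 3 2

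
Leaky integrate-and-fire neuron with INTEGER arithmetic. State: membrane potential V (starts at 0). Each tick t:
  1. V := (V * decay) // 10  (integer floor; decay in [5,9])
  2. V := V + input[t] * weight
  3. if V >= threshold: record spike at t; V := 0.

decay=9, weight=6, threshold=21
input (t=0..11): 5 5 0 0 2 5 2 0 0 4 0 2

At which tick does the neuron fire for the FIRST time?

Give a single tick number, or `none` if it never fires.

t=0: input=5 -> V=0 FIRE
t=1: input=5 -> V=0 FIRE
t=2: input=0 -> V=0
t=3: input=0 -> V=0
t=4: input=2 -> V=12
t=5: input=5 -> V=0 FIRE
t=6: input=2 -> V=12
t=7: input=0 -> V=10
t=8: input=0 -> V=9
t=9: input=4 -> V=0 FIRE
t=10: input=0 -> V=0
t=11: input=2 -> V=12

Answer: 0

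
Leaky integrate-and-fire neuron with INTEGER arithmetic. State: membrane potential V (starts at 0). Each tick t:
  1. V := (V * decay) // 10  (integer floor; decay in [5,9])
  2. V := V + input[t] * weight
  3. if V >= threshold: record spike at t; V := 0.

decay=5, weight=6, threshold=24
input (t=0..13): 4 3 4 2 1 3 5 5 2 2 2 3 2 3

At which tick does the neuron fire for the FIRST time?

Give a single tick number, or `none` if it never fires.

Answer: 0

Derivation:
t=0: input=4 -> V=0 FIRE
t=1: input=3 -> V=18
t=2: input=4 -> V=0 FIRE
t=3: input=2 -> V=12
t=4: input=1 -> V=12
t=5: input=3 -> V=0 FIRE
t=6: input=5 -> V=0 FIRE
t=7: input=5 -> V=0 FIRE
t=8: input=2 -> V=12
t=9: input=2 -> V=18
t=10: input=2 -> V=21
t=11: input=3 -> V=0 FIRE
t=12: input=2 -> V=12
t=13: input=3 -> V=0 FIRE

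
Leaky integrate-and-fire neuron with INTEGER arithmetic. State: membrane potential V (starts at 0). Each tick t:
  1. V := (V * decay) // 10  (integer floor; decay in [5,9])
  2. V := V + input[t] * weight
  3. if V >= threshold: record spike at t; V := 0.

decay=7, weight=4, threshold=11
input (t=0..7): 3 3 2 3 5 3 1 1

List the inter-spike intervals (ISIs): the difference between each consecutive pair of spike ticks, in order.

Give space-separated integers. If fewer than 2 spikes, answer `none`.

Answer: 1 2 1 1

Derivation:
t=0: input=3 -> V=0 FIRE
t=1: input=3 -> V=0 FIRE
t=2: input=2 -> V=8
t=3: input=3 -> V=0 FIRE
t=4: input=5 -> V=0 FIRE
t=5: input=3 -> V=0 FIRE
t=6: input=1 -> V=4
t=7: input=1 -> V=6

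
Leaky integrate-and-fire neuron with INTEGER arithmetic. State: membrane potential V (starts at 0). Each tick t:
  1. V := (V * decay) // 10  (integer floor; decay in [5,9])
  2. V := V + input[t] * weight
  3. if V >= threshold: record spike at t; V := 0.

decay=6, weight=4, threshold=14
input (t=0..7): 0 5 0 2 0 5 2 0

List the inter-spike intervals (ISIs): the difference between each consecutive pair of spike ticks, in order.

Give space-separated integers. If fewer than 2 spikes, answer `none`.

Answer: 4

Derivation:
t=0: input=0 -> V=0
t=1: input=5 -> V=0 FIRE
t=2: input=0 -> V=0
t=3: input=2 -> V=8
t=4: input=0 -> V=4
t=5: input=5 -> V=0 FIRE
t=6: input=2 -> V=8
t=7: input=0 -> V=4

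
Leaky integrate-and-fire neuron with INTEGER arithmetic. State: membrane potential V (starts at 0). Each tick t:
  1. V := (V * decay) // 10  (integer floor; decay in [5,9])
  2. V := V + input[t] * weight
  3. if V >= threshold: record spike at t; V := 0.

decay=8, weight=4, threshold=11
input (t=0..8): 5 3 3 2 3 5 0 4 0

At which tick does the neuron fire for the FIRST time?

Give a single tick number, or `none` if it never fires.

Answer: 0

Derivation:
t=0: input=5 -> V=0 FIRE
t=1: input=3 -> V=0 FIRE
t=2: input=3 -> V=0 FIRE
t=3: input=2 -> V=8
t=4: input=3 -> V=0 FIRE
t=5: input=5 -> V=0 FIRE
t=6: input=0 -> V=0
t=7: input=4 -> V=0 FIRE
t=8: input=0 -> V=0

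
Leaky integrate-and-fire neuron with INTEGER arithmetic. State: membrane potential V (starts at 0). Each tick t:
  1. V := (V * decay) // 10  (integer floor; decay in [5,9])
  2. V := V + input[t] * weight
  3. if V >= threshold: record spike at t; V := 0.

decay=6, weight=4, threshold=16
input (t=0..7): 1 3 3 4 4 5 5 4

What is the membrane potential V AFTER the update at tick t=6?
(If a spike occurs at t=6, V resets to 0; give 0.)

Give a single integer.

t=0: input=1 -> V=4
t=1: input=3 -> V=14
t=2: input=3 -> V=0 FIRE
t=3: input=4 -> V=0 FIRE
t=4: input=4 -> V=0 FIRE
t=5: input=5 -> V=0 FIRE
t=6: input=5 -> V=0 FIRE
t=7: input=4 -> V=0 FIRE

Answer: 0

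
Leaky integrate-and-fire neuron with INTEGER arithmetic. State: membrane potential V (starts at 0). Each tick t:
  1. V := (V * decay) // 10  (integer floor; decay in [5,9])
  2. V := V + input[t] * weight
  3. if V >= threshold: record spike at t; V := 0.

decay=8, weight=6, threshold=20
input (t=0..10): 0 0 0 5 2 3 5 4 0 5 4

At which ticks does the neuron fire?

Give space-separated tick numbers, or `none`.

Answer: 3 5 6 7 9 10

Derivation:
t=0: input=0 -> V=0
t=1: input=0 -> V=0
t=2: input=0 -> V=0
t=3: input=5 -> V=0 FIRE
t=4: input=2 -> V=12
t=5: input=3 -> V=0 FIRE
t=6: input=5 -> V=0 FIRE
t=7: input=4 -> V=0 FIRE
t=8: input=0 -> V=0
t=9: input=5 -> V=0 FIRE
t=10: input=4 -> V=0 FIRE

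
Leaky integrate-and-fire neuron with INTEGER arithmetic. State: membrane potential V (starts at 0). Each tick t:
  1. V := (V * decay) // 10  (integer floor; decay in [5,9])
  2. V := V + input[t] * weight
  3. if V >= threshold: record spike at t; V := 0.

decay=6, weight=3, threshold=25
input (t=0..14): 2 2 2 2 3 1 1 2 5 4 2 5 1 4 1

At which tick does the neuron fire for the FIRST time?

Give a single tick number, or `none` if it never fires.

t=0: input=2 -> V=6
t=1: input=2 -> V=9
t=2: input=2 -> V=11
t=3: input=2 -> V=12
t=4: input=3 -> V=16
t=5: input=1 -> V=12
t=6: input=1 -> V=10
t=7: input=2 -> V=12
t=8: input=5 -> V=22
t=9: input=4 -> V=0 FIRE
t=10: input=2 -> V=6
t=11: input=5 -> V=18
t=12: input=1 -> V=13
t=13: input=4 -> V=19
t=14: input=1 -> V=14

Answer: 9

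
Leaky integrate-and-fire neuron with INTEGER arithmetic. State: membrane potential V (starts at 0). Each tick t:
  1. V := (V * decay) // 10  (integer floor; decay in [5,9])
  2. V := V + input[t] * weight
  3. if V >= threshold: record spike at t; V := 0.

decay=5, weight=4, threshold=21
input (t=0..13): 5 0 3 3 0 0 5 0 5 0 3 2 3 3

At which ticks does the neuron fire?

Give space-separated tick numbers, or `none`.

Answer: 6 13

Derivation:
t=0: input=5 -> V=20
t=1: input=0 -> V=10
t=2: input=3 -> V=17
t=3: input=3 -> V=20
t=4: input=0 -> V=10
t=5: input=0 -> V=5
t=6: input=5 -> V=0 FIRE
t=7: input=0 -> V=0
t=8: input=5 -> V=20
t=9: input=0 -> V=10
t=10: input=3 -> V=17
t=11: input=2 -> V=16
t=12: input=3 -> V=20
t=13: input=3 -> V=0 FIRE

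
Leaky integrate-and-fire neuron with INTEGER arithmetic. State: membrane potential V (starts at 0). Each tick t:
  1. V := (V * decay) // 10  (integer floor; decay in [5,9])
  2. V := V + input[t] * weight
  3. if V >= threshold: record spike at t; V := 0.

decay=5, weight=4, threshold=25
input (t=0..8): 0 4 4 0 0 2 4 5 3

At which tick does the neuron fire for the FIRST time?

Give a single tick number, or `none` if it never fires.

Answer: 7

Derivation:
t=0: input=0 -> V=0
t=1: input=4 -> V=16
t=2: input=4 -> V=24
t=3: input=0 -> V=12
t=4: input=0 -> V=6
t=5: input=2 -> V=11
t=6: input=4 -> V=21
t=7: input=5 -> V=0 FIRE
t=8: input=3 -> V=12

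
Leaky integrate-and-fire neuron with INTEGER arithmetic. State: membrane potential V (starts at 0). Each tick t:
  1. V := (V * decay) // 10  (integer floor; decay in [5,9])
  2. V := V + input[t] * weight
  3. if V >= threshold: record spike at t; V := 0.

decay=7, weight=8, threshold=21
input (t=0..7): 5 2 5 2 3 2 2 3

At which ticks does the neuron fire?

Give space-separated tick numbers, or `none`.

t=0: input=5 -> V=0 FIRE
t=1: input=2 -> V=16
t=2: input=5 -> V=0 FIRE
t=3: input=2 -> V=16
t=4: input=3 -> V=0 FIRE
t=5: input=2 -> V=16
t=6: input=2 -> V=0 FIRE
t=7: input=3 -> V=0 FIRE

Answer: 0 2 4 6 7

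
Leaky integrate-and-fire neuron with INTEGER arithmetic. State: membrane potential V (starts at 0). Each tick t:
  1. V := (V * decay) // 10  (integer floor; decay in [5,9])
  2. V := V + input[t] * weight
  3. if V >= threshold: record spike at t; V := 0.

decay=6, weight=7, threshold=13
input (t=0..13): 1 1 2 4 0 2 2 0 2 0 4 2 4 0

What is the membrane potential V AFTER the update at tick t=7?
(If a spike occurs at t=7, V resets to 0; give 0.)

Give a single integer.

Answer: 0

Derivation:
t=0: input=1 -> V=7
t=1: input=1 -> V=11
t=2: input=2 -> V=0 FIRE
t=3: input=4 -> V=0 FIRE
t=4: input=0 -> V=0
t=5: input=2 -> V=0 FIRE
t=6: input=2 -> V=0 FIRE
t=7: input=0 -> V=0
t=8: input=2 -> V=0 FIRE
t=9: input=0 -> V=0
t=10: input=4 -> V=0 FIRE
t=11: input=2 -> V=0 FIRE
t=12: input=4 -> V=0 FIRE
t=13: input=0 -> V=0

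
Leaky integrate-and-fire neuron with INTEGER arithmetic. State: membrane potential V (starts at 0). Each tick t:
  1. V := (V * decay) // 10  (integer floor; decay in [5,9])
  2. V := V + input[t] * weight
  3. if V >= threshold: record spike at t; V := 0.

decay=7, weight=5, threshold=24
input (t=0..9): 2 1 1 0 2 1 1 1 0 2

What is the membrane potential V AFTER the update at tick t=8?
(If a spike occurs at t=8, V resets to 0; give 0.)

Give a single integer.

t=0: input=2 -> V=10
t=1: input=1 -> V=12
t=2: input=1 -> V=13
t=3: input=0 -> V=9
t=4: input=2 -> V=16
t=5: input=1 -> V=16
t=6: input=1 -> V=16
t=7: input=1 -> V=16
t=8: input=0 -> V=11
t=9: input=2 -> V=17

Answer: 11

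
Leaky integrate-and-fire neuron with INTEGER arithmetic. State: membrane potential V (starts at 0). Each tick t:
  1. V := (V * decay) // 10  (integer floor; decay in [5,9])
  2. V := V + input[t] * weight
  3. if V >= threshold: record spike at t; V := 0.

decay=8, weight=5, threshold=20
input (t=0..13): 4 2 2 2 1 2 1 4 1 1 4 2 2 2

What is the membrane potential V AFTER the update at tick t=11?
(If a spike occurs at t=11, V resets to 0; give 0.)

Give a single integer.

t=0: input=4 -> V=0 FIRE
t=1: input=2 -> V=10
t=2: input=2 -> V=18
t=3: input=2 -> V=0 FIRE
t=4: input=1 -> V=5
t=5: input=2 -> V=14
t=6: input=1 -> V=16
t=7: input=4 -> V=0 FIRE
t=8: input=1 -> V=5
t=9: input=1 -> V=9
t=10: input=4 -> V=0 FIRE
t=11: input=2 -> V=10
t=12: input=2 -> V=18
t=13: input=2 -> V=0 FIRE

Answer: 10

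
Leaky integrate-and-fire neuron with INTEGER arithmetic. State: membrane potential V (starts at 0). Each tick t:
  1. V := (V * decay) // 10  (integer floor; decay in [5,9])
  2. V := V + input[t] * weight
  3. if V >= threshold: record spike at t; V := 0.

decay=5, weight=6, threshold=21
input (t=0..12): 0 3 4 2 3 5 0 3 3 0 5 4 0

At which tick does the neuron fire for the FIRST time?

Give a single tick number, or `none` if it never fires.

t=0: input=0 -> V=0
t=1: input=3 -> V=18
t=2: input=4 -> V=0 FIRE
t=3: input=2 -> V=12
t=4: input=3 -> V=0 FIRE
t=5: input=5 -> V=0 FIRE
t=6: input=0 -> V=0
t=7: input=3 -> V=18
t=8: input=3 -> V=0 FIRE
t=9: input=0 -> V=0
t=10: input=5 -> V=0 FIRE
t=11: input=4 -> V=0 FIRE
t=12: input=0 -> V=0

Answer: 2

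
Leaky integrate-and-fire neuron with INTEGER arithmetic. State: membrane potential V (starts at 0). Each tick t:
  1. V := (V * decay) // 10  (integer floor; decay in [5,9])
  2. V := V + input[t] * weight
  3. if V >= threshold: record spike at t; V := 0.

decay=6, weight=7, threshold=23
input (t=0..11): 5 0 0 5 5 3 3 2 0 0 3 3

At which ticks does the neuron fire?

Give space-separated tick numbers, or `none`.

t=0: input=5 -> V=0 FIRE
t=1: input=0 -> V=0
t=2: input=0 -> V=0
t=3: input=5 -> V=0 FIRE
t=4: input=5 -> V=0 FIRE
t=5: input=3 -> V=21
t=6: input=3 -> V=0 FIRE
t=7: input=2 -> V=14
t=8: input=0 -> V=8
t=9: input=0 -> V=4
t=10: input=3 -> V=0 FIRE
t=11: input=3 -> V=21

Answer: 0 3 4 6 10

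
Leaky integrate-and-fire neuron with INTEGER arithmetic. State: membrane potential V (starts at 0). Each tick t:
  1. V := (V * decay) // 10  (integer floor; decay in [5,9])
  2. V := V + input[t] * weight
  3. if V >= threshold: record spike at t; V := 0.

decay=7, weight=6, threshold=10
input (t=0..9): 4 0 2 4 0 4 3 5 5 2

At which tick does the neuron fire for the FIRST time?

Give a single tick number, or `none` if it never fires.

Answer: 0

Derivation:
t=0: input=4 -> V=0 FIRE
t=1: input=0 -> V=0
t=2: input=2 -> V=0 FIRE
t=3: input=4 -> V=0 FIRE
t=4: input=0 -> V=0
t=5: input=4 -> V=0 FIRE
t=6: input=3 -> V=0 FIRE
t=7: input=5 -> V=0 FIRE
t=8: input=5 -> V=0 FIRE
t=9: input=2 -> V=0 FIRE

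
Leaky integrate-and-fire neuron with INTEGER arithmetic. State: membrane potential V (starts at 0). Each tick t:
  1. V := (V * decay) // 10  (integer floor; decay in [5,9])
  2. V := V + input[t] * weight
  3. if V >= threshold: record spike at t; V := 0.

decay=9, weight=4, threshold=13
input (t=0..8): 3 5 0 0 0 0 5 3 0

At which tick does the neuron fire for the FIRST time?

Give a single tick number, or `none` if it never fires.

Answer: 1

Derivation:
t=0: input=3 -> V=12
t=1: input=5 -> V=0 FIRE
t=2: input=0 -> V=0
t=3: input=0 -> V=0
t=4: input=0 -> V=0
t=5: input=0 -> V=0
t=6: input=5 -> V=0 FIRE
t=7: input=3 -> V=12
t=8: input=0 -> V=10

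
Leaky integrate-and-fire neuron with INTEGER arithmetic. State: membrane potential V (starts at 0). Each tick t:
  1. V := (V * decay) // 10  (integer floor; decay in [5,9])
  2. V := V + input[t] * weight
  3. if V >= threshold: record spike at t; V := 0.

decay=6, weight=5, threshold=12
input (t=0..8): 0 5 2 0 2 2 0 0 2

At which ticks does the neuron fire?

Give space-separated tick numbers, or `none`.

Answer: 1 4

Derivation:
t=0: input=0 -> V=0
t=1: input=5 -> V=0 FIRE
t=2: input=2 -> V=10
t=3: input=0 -> V=6
t=4: input=2 -> V=0 FIRE
t=5: input=2 -> V=10
t=6: input=0 -> V=6
t=7: input=0 -> V=3
t=8: input=2 -> V=11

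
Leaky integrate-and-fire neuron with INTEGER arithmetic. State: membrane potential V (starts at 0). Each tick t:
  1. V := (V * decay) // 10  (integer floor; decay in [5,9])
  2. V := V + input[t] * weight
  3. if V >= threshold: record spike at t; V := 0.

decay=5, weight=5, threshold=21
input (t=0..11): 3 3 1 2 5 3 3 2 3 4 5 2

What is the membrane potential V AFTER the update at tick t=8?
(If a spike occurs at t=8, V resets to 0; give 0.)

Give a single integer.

t=0: input=3 -> V=15
t=1: input=3 -> V=0 FIRE
t=2: input=1 -> V=5
t=3: input=2 -> V=12
t=4: input=5 -> V=0 FIRE
t=5: input=3 -> V=15
t=6: input=3 -> V=0 FIRE
t=7: input=2 -> V=10
t=8: input=3 -> V=20
t=9: input=4 -> V=0 FIRE
t=10: input=5 -> V=0 FIRE
t=11: input=2 -> V=10

Answer: 20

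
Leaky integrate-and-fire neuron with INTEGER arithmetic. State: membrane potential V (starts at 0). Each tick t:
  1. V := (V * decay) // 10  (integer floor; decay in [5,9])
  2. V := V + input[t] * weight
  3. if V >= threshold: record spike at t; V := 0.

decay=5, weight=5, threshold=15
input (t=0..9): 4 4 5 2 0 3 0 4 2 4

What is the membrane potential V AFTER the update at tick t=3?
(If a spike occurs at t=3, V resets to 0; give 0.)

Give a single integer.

Answer: 10

Derivation:
t=0: input=4 -> V=0 FIRE
t=1: input=4 -> V=0 FIRE
t=2: input=5 -> V=0 FIRE
t=3: input=2 -> V=10
t=4: input=0 -> V=5
t=5: input=3 -> V=0 FIRE
t=6: input=0 -> V=0
t=7: input=4 -> V=0 FIRE
t=8: input=2 -> V=10
t=9: input=4 -> V=0 FIRE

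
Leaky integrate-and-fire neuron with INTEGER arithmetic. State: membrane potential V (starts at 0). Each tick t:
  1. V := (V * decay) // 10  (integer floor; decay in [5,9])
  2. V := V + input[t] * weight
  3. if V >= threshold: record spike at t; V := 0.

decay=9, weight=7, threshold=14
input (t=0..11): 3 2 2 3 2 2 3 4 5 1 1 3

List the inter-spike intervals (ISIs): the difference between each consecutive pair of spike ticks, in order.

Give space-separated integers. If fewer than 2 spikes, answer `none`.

t=0: input=3 -> V=0 FIRE
t=1: input=2 -> V=0 FIRE
t=2: input=2 -> V=0 FIRE
t=3: input=3 -> V=0 FIRE
t=4: input=2 -> V=0 FIRE
t=5: input=2 -> V=0 FIRE
t=6: input=3 -> V=0 FIRE
t=7: input=4 -> V=0 FIRE
t=8: input=5 -> V=0 FIRE
t=9: input=1 -> V=7
t=10: input=1 -> V=13
t=11: input=3 -> V=0 FIRE

Answer: 1 1 1 1 1 1 1 1 3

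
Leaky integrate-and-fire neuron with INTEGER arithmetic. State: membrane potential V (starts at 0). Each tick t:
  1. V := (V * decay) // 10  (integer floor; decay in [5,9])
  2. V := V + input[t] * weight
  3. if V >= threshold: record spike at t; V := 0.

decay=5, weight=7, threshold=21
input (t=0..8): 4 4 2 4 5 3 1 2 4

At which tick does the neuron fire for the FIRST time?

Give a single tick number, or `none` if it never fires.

Answer: 0

Derivation:
t=0: input=4 -> V=0 FIRE
t=1: input=4 -> V=0 FIRE
t=2: input=2 -> V=14
t=3: input=4 -> V=0 FIRE
t=4: input=5 -> V=0 FIRE
t=5: input=3 -> V=0 FIRE
t=6: input=1 -> V=7
t=7: input=2 -> V=17
t=8: input=4 -> V=0 FIRE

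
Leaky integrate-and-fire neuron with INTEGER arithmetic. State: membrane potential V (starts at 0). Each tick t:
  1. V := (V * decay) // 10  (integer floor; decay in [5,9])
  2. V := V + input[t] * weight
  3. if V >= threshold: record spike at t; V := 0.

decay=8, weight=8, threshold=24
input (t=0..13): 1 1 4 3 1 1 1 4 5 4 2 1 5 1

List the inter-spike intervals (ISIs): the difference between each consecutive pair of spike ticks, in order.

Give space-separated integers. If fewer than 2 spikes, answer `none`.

t=0: input=1 -> V=8
t=1: input=1 -> V=14
t=2: input=4 -> V=0 FIRE
t=3: input=3 -> V=0 FIRE
t=4: input=1 -> V=8
t=5: input=1 -> V=14
t=6: input=1 -> V=19
t=7: input=4 -> V=0 FIRE
t=8: input=5 -> V=0 FIRE
t=9: input=4 -> V=0 FIRE
t=10: input=2 -> V=16
t=11: input=1 -> V=20
t=12: input=5 -> V=0 FIRE
t=13: input=1 -> V=8

Answer: 1 4 1 1 3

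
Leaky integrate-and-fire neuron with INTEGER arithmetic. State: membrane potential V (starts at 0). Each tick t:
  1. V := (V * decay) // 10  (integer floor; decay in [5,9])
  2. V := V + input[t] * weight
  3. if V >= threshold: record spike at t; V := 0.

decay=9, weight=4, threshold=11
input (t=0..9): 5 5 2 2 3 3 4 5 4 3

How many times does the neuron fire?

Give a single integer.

t=0: input=5 -> V=0 FIRE
t=1: input=5 -> V=0 FIRE
t=2: input=2 -> V=8
t=3: input=2 -> V=0 FIRE
t=4: input=3 -> V=0 FIRE
t=5: input=3 -> V=0 FIRE
t=6: input=4 -> V=0 FIRE
t=7: input=5 -> V=0 FIRE
t=8: input=4 -> V=0 FIRE
t=9: input=3 -> V=0 FIRE

Answer: 9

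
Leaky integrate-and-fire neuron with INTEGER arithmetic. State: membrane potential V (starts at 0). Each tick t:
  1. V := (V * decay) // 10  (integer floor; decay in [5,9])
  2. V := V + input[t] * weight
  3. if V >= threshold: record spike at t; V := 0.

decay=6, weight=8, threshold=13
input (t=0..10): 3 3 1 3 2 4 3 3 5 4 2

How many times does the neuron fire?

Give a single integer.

Answer: 10

Derivation:
t=0: input=3 -> V=0 FIRE
t=1: input=3 -> V=0 FIRE
t=2: input=1 -> V=8
t=3: input=3 -> V=0 FIRE
t=4: input=2 -> V=0 FIRE
t=5: input=4 -> V=0 FIRE
t=6: input=3 -> V=0 FIRE
t=7: input=3 -> V=0 FIRE
t=8: input=5 -> V=0 FIRE
t=9: input=4 -> V=0 FIRE
t=10: input=2 -> V=0 FIRE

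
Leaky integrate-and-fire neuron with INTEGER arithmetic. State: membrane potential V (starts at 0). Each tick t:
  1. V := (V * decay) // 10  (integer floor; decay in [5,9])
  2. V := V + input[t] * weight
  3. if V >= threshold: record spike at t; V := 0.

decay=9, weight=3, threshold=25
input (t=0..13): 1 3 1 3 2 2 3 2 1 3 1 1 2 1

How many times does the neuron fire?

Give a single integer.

t=0: input=1 -> V=3
t=1: input=3 -> V=11
t=2: input=1 -> V=12
t=3: input=3 -> V=19
t=4: input=2 -> V=23
t=5: input=2 -> V=0 FIRE
t=6: input=3 -> V=9
t=7: input=2 -> V=14
t=8: input=1 -> V=15
t=9: input=3 -> V=22
t=10: input=1 -> V=22
t=11: input=1 -> V=22
t=12: input=2 -> V=0 FIRE
t=13: input=1 -> V=3

Answer: 2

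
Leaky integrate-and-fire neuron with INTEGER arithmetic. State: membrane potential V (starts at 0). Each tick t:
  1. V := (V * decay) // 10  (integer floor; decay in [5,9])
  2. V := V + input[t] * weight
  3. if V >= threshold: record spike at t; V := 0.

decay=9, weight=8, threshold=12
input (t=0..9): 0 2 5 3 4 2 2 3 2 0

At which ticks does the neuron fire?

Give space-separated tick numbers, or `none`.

Answer: 1 2 3 4 5 6 7 8

Derivation:
t=0: input=0 -> V=0
t=1: input=2 -> V=0 FIRE
t=2: input=5 -> V=0 FIRE
t=3: input=3 -> V=0 FIRE
t=4: input=4 -> V=0 FIRE
t=5: input=2 -> V=0 FIRE
t=6: input=2 -> V=0 FIRE
t=7: input=3 -> V=0 FIRE
t=8: input=2 -> V=0 FIRE
t=9: input=0 -> V=0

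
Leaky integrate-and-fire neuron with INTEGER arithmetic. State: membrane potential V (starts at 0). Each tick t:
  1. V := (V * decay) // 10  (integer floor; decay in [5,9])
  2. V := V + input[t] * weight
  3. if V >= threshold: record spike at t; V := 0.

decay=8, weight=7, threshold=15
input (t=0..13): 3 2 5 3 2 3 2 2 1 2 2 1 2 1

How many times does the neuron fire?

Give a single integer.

t=0: input=3 -> V=0 FIRE
t=1: input=2 -> V=14
t=2: input=5 -> V=0 FIRE
t=3: input=3 -> V=0 FIRE
t=4: input=2 -> V=14
t=5: input=3 -> V=0 FIRE
t=6: input=2 -> V=14
t=7: input=2 -> V=0 FIRE
t=8: input=1 -> V=7
t=9: input=2 -> V=0 FIRE
t=10: input=2 -> V=14
t=11: input=1 -> V=0 FIRE
t=12: input=2 -> V=14
t=13: input=1 -> V=0 FIRE

Answer: 8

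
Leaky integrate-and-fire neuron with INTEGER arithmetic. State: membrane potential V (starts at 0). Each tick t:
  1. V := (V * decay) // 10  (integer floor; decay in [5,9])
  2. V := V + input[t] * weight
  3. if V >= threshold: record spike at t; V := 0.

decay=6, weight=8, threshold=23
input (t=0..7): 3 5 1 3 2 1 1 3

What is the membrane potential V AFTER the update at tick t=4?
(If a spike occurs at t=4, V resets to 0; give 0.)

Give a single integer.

t=0: input=3 -> V=0 FIRE
t=1: input=5 -> V=0 FIRE
t=2: input=1 -> V=8
t=3: input=3 -> V=0 FIRE
t=4: input=2 -> V=16
t=5: input=1 -> V=17
t=6: input=1 -> V=18
t=7: input=3 -> V=0 FIRE

Answer: 16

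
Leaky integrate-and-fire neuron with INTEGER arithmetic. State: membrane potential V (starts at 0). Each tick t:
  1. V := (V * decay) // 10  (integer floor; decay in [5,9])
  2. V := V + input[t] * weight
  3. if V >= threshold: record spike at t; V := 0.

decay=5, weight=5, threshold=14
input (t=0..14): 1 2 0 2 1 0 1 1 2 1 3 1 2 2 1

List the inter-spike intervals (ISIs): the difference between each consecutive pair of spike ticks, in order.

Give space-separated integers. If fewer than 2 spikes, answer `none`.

t=0: input=1 -> V=5
t=1: input=2 -> V=12
t=2: input=0 -> V=6
t=3: input=2 -> V=13
t=4: input=1 -> V=11
t=5: input=0 -> V=5
t=6: input=1 -> V=7
t=7: input=1 -> V=8
t=8: input=2 -> V=0 FIRE
t=9: input=1 -> V=5
t=10: input=3 -> V=0 FIRE
t=11: input=1 -> V=5
t=12: input=2 -> V=12
t=13: input=2 -> V=0 FIRE
t=14: input=1 -> V=5

Answer: 2 3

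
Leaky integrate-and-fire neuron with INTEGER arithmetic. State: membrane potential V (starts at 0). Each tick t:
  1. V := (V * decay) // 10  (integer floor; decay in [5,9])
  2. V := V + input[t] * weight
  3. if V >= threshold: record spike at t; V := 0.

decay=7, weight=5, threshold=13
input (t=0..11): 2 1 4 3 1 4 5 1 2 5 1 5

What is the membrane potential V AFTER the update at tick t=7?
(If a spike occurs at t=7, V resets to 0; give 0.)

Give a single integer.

Answer: 5

Derivation:
t=0: input=2 -> V=10
t=1: input=1 -> V=12
t=2: input=4 -> V=0 FIRE
t=3: input=3 -> V=0 FIRE
t=4: input=1 -> V=5
t=5: input=4 -> V=0 FIRE
t=6: input=5 -> V=0 FIRE
t=7: input=1 -> V=5
t=8: input=2 -> V=0 FIRE
t=9: input=5 -> V=0 FIRE
t=10: input=1 -> V=5
t=11: input=5 -> V=0 FIRE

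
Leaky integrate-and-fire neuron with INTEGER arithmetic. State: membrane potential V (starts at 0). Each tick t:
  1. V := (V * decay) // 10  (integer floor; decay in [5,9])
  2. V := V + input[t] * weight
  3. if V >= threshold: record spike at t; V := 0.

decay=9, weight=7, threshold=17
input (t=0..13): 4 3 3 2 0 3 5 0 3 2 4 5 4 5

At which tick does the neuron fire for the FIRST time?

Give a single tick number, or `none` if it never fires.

Answer: 0

Derivation:
t=0: input=4 -> V=0 FIRE
t=1: input=3 -> V=0 FIRE
t=2: input=3 -> V=0 FIRE
t=3: input=2 -> V=14
t=4: input=0 -> V=12
t=5: input=3 -> V=0 FIRE
t=6: input=5 -> V=0 FIRE
t=7: input=0 -> V=0
t=8: input=3 -> V=0 FIRE
t=9: input=2 -> V=14
t=10: input=4 -> V=0 FIRE
t=11: input=5 -> V=0 FIRE
t=12: input=4 -> V=0 FIRE
t=13: input=5 -> V=0 FIRE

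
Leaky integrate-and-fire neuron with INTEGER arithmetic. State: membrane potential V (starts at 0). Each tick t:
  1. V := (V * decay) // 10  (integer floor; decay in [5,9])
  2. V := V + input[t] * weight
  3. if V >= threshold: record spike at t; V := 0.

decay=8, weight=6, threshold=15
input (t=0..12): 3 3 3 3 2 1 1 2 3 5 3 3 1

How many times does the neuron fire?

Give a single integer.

Answer: 10

Derivation:
t=0: input=3 -> V=0 FIRE
t=1: input=3 -> V=0 FIRE
t=2: input=3 -> V=0 FIRE
t=3: input=3 -> V=0 FIRE
t=4: input=2 -> V=12
t=5: input=1 -> V=0 FIRE
t=6: input=1 -> V=6
t=7: input=2 -> V=0 FIRE
t=8: input=3 -> V=0 FIRE
t=9: input=5 -> V=0 FIRE
t=10: input=3 -> V=0 FIRE
t=11: input=3 -> V=0 FIRE
t=12: input=1 -> V=6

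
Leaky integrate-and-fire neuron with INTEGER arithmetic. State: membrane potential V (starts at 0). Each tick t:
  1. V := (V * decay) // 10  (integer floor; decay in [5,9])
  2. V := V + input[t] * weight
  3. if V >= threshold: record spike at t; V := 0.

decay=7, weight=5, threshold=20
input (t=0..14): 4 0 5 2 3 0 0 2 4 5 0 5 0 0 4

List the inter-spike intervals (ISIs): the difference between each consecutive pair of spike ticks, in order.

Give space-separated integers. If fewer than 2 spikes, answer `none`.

Answer: 2 2 4 1 2 3

Derivation:
t=0: input=4 -> V=0 FIRE
t=1: input=0 -> V=0
t=2: input=5 -> V=0 FIRE
t=3: input=2 -> V=10
t=4: input=3 -> V=0 FIRE
t=5: input=0 -> V=0
t=6: input=0 -> V=0
t=7: input=2 -> V=10
t=8: input=4 -> V=0 FIRE
t=9: input=5 -> V=0 FIRE
t=10: input=0 -> V=0
t=11: input=5 -> V=0 FIRE
t=12: input=0 -> V=0
t=13: input=0 -> V=0
t=14: input=4 -> V=0 FIRE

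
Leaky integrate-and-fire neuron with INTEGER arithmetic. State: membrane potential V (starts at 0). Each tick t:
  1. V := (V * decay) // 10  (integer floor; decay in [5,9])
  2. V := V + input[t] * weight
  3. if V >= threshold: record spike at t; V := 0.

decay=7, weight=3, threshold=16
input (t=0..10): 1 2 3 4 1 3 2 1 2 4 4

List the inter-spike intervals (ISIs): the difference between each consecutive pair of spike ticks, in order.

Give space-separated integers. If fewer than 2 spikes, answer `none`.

t=0: input=1 -> V=3
t=1: input=2 -> V=8
t=2: input=3 -> V=14
t=3: input=4 -> V=0 FIRE
t=4: input=1 -> V=3
t=5: input=3 -> V=11
t=6: input=2 -> V=13
t=7: input=1 -> V=12
t=8: input=2 -> V=14
t=9: input=4 -> V=0 FIRE
t=10: input=4 -> V=12

Answer: 6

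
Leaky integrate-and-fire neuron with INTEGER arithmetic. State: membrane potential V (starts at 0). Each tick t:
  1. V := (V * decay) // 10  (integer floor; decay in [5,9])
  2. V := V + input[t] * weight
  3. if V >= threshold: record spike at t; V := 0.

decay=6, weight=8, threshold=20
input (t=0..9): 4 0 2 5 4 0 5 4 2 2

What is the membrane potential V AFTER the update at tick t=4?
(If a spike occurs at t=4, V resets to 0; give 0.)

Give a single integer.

t=0: input=4 -> V=0 FIRE
t=1: input=0 -> V=0
t=2: input=2 -> V=16
t=3: input=5 -> V=0 FIRE
t=4: input=4 -> V=0 FIRE
t=5: input=0 -> V=0
t=6: input=5 -> V=0 FIRE
t=7: input=4 -> V=0 FIRE
t=8: input=2 -> V=16
t=9: input=2 -> V=0 FIRE

Answer: 0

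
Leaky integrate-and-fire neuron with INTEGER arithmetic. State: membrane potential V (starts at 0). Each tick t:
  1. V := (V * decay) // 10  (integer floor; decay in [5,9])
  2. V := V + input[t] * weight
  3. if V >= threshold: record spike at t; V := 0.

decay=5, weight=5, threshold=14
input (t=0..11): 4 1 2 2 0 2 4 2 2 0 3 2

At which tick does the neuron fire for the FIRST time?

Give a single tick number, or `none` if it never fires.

Answer: 0

Derivation:
t=0: input=4 -> V=0 FIRE
t=1: input=1 -> V=5
t=2: input=2 -> V=12
t=3: input=2 -> V=0 FIRE
t=4: input=0 -> V=0
t=5: input=2 -> V=10
t=6: input=4 -> V=0 FIRE
t=7: input=2 -> V=10
t=8: input=2 -> V=0 FIRE
t=9: input=0 -> V=0
t=10: input=3 -> V=0 FIRE
t=11: input=2 -> V=10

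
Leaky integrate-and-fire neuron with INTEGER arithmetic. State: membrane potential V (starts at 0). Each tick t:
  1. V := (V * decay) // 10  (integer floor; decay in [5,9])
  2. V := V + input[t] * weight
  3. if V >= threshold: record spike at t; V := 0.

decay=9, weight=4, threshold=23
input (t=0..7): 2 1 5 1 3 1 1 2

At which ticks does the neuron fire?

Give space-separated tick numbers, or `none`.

Answer: 2 7

Derivation:
t=0: input=2 -> V=8
t=1: input=1 -> V=11
t=2: input=5 -> V=0 FIRE
t=3: input=1 -> V=4
t=4: input=3 -> V=15
t=5: input=1 -> V=17
t=6: input=1 -> V=19
t=7: input=2 -> V=0 FIRE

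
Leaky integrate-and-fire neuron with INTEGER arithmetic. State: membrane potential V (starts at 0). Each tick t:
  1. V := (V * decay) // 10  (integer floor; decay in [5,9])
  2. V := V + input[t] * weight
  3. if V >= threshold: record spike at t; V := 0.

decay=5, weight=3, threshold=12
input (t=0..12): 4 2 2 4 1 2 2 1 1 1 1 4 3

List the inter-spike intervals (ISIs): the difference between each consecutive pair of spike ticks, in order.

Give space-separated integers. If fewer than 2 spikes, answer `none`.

Answer: 3 8

Derivation:
t=0: input=4 -> V=0 FIRE
t=1: input=2 -> V=6
t=2: input=2 -> V=9
t=3: input=4 -> V=0 FIRE
t=4: input=1 -> V=3
t=5: input=2 -> V=7
t=6: input=2 -> V=9
t=7: input=1 -> V=7
t=8: input=1 -> V=6
t=9: input=1 -> V=6
t=10: input=1 -> V=6
t=11: input=4 -> V=0 FIRE
t=12: input=3 -> V=9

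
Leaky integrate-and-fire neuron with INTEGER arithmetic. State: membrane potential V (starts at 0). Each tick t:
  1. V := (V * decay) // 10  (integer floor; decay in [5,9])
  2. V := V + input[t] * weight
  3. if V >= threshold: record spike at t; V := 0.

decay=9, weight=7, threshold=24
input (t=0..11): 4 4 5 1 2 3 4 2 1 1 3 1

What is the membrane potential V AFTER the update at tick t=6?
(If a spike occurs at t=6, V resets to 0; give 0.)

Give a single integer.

Answer: 0

Derivation:
t=0: input=4 -> V=0 FIRE
t=1: input=4 -> V=0 FIRE
t=2: input=5 -> V=0 FIRE
t=3: input=1 -> V=7
t=4: input=2 -> V=20
t=5: input=3 -> V=0 FIRE
t=6: input=4 -> V=0 FIRE
t=7: input=2 -> V=14
t=8: input=1 -> V=19
t=9: input=1 -> V=0 FIRE
t=10: input=3 -> V=21
t=11: input=1 -> V=0 FIRE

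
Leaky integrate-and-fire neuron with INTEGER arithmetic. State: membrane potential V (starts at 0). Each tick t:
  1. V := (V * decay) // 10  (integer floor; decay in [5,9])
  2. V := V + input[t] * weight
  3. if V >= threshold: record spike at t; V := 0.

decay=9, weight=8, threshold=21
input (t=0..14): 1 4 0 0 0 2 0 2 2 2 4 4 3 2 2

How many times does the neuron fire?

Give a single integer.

Answer: 7

Derivation:
t=0: input=1 -> V=8
t=1: input=4 -> V=0 FIRE
t=2: input=0 -> V=0
t=3: input=0 -> V=0
t=4: input=0 -> V=0
t=5: input=2 -> V=16
t=6: input=0 -> V=14
t=7: input=2 -> V=0 FIRE
t=8: input=2 -> V=16
t=9: input=2 -> V=0 FIRE
t=10: input=4 -> V=0 FIRE
t=11: input=4 -> V=0 FIRE
t=12: input=3 -> V=0 FIRE
t=13: input=2 -> V=16
t=14: input=2 -> V=0 FIRE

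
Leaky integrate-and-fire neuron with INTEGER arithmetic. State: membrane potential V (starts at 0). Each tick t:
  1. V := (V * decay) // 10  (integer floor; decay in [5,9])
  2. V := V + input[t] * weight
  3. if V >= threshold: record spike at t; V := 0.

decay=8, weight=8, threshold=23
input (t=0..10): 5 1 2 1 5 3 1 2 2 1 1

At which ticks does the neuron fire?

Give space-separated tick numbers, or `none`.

t=0: input=5 -> V=0 FIRE
t=1: input=1 -> V=8
t=2: input=2 -> V=22
t=3: input=1 -> V=0 FIRE
t=4: input=5 -> V=0 FIRE
t=5: input=3 -> V=0 FIRE
t=6: input=1 -> V=8
t=7: input=2 -> V=22
t=8: input=2 -> V=0 FIRE
t=9: input=1 -> V=8
t=10: input=1 -> V=14

Answer: 0 3 4 5 8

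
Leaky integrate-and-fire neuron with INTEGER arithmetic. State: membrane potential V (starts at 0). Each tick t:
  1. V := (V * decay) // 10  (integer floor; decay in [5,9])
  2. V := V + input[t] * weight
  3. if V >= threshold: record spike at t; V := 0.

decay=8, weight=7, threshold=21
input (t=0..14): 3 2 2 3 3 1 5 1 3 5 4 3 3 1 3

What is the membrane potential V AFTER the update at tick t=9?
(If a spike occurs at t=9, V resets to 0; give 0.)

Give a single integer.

t=0: input=3 -> V=0 FIRE
t=1: input=2 -> V=14
t=2: input=2 -> V=0 FIRE
t=3: input=3 -> V=0 FIRE
t=4: input=3 -> V=0 FIRE
t=5: input=1 -> V=7
t=6: input=5 -> V=0 FIRE
t=7: input=1 -> V=7
t=8: input=3 -> V=0 FIRE
t=9: input=5 -> V=0 FIRE
t=10: input=4 -> V=0 FIRE
t=11: input=3 -> V=0 FIRE
t=12: input=3 -> V=0 FIRE
t=13: input=1 -> V=7
t=14: input=3 -> V=0 FIRE

Answer: 0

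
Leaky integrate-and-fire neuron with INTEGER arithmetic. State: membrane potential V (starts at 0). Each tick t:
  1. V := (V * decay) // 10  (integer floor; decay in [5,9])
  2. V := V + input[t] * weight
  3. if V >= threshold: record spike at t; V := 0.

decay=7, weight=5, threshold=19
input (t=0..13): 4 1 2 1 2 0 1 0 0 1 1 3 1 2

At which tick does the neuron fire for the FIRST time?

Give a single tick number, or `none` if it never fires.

Answer: 0

Derivation:
t=0: input=4 -> V=0 FIRE
t=1: input=1 -> V=5
t=2: input=2 -> V=13
t=3: input=1 -> V=14
t=4: input=2 -> V=0 FIRE
t=5: input=0 -> V=0
t=6: input=1 -> V=5
t=7: input=0 -> V=3
t=8: input=0 -> V=2
t=9: input=1 -> V=6
t=10: input=1 -> V=9
t=11: input=3 -> V=0 FIRE
t=12: input=1 -> V=5
t=13: input=2 -> V=13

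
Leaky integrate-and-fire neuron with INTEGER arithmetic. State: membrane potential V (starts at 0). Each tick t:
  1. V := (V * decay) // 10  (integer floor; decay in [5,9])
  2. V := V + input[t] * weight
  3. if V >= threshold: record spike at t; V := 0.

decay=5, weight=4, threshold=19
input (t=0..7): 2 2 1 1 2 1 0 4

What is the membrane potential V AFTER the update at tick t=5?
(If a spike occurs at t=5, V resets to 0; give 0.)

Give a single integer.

t=0: input=2 -> V=8
t=1: input=2 -> V=12
t=2: input=1 -> V=10
t=3: input=1 -> V=9
t=4: input=2 -> V=12
t=5: input=1 -> V=10
t=6: input=0 -> V=5
t=7: input=4 -> V=18

Answer: 10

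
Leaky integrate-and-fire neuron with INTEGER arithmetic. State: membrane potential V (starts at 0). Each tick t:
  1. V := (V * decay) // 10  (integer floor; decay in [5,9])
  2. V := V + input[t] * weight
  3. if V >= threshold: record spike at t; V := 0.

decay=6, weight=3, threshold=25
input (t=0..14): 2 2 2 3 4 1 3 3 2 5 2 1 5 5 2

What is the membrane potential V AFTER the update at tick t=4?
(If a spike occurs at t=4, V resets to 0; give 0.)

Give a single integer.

Answer: 21

Derivation:
t=0: input=2 -> V=6
t=1: input=2 -> V=9
t=2: input=2 -> V=11
t=3: input=3 -> V=15
t=4: input=4 -> V=21
t=5: input=1 -> V=15
t=6: input=3 -> V=18
t=7: input=3 -> V=19
t=8: input=2 -> V=17
t=9: input=5 -> V=0 FIRE
t=10: input=2 -> V=6
t=11: input=1 -> V=6
t=12: input=5 -> V=18
t=13: input=5 -> V=0 FIRE
t=14: input=2 -> V=6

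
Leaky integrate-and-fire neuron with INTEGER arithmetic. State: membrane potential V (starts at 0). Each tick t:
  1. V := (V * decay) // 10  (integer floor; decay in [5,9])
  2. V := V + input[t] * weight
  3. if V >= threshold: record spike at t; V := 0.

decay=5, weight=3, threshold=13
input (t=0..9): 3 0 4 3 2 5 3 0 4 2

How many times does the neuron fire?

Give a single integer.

Answer: 3

Derivation:
t=0: input=3 -> V=9
t=1: input=0 -> V=4
t=2: input=4 -> V=0 FIRE
t=3: input=3 -> V=9
t=4: input=2 -> V=10
t=5: input=5 -> V=0 FIRE
t=6: input=3 -> V=9
t=7: input=0 -> V=4
t=8: input=4 -> V=0 FIRE
t=9: input=2 -> V=6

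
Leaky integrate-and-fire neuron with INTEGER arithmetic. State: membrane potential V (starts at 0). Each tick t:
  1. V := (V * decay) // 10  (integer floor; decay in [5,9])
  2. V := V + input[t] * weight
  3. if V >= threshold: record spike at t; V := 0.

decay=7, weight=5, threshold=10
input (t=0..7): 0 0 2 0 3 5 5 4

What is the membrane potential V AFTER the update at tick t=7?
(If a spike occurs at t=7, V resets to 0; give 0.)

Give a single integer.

Answer: 0

Derivation:
t=0: input=0 -> V=0
t=1: input=0 -> V=0
t=2: input=2 -> V=0 FIRE
t=3: input=0 -> V=0
t=4: input=3 -> V=0 FIRE
t=5: input=5 -> V=0 FIRE
t=6: input=5 -> V=0 FIRE
t=7: input=4 -> V=0 FIRE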